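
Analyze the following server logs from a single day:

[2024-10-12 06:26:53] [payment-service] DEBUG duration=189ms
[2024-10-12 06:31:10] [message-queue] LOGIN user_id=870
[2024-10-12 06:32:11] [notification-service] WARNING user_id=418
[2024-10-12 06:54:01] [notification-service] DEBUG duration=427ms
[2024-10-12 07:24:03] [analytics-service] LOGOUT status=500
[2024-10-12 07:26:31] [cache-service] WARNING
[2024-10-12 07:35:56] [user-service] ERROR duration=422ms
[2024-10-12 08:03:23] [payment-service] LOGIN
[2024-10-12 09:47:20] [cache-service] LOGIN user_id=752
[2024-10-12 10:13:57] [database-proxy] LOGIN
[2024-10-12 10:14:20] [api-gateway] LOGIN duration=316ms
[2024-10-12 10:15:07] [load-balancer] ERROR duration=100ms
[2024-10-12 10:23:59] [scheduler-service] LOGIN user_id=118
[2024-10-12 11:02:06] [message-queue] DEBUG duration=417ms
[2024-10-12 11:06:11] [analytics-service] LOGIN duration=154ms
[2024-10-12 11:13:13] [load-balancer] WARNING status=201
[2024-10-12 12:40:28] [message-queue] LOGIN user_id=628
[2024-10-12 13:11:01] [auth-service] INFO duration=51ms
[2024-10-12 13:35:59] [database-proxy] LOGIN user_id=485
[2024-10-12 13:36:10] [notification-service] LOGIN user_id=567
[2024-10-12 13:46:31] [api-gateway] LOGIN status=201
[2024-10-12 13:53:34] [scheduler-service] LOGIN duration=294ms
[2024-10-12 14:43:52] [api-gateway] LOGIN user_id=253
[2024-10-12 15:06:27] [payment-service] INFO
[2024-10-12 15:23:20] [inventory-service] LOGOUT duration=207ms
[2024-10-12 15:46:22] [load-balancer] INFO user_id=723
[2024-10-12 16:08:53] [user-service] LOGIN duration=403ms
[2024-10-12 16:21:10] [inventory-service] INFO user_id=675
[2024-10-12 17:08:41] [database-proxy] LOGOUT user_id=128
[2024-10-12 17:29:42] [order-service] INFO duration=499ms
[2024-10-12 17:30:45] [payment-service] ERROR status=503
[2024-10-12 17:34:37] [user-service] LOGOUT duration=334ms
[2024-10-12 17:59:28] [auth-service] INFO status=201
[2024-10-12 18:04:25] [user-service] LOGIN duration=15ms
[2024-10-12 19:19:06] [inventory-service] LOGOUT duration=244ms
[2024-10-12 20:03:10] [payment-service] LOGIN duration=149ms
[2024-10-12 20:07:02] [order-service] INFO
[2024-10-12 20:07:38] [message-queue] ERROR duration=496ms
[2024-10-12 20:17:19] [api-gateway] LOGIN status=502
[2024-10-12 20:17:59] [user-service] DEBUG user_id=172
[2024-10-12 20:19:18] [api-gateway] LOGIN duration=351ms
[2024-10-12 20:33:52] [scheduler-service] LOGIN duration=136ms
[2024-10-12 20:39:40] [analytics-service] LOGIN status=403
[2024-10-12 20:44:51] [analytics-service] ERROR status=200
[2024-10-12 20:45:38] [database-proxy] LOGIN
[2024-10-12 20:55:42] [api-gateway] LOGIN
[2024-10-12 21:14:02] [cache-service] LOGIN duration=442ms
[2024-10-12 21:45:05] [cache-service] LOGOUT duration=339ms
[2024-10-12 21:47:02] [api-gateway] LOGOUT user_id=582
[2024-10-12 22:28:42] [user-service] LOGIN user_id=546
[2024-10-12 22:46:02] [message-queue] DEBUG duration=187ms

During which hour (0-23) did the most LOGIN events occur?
20

To find the peak hour:

1. Group all LOGIN events by hour
2. Count events in each hour
3. Find hour with maximum count
4. Peak hour: 20 (with 7 events)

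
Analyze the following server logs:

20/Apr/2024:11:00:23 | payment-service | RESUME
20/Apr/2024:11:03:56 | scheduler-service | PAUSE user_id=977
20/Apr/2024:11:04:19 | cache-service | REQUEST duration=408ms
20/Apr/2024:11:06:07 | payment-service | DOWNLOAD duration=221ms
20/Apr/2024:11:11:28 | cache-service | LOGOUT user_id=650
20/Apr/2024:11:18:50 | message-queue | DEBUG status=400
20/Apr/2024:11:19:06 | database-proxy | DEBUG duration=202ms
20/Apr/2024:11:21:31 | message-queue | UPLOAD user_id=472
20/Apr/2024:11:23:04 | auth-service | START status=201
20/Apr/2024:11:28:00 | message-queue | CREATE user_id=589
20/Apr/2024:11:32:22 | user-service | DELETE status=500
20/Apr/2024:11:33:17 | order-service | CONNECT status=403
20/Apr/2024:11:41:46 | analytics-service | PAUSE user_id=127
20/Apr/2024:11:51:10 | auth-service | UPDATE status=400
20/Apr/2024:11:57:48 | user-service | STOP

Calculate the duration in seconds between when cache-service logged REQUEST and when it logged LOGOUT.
429

To find the time between events:

1. Locate the first REQUEST event for cache-service: 20/Apr/2024:11:04:19
2. Locate the first LOGOUT event for cache-service: 20/Apr/2024:11:11:28
3. Calculate the difference: 20/Apr/2024:11:11:28 - 20/Apr/2024:11:04:19 = 429 seconds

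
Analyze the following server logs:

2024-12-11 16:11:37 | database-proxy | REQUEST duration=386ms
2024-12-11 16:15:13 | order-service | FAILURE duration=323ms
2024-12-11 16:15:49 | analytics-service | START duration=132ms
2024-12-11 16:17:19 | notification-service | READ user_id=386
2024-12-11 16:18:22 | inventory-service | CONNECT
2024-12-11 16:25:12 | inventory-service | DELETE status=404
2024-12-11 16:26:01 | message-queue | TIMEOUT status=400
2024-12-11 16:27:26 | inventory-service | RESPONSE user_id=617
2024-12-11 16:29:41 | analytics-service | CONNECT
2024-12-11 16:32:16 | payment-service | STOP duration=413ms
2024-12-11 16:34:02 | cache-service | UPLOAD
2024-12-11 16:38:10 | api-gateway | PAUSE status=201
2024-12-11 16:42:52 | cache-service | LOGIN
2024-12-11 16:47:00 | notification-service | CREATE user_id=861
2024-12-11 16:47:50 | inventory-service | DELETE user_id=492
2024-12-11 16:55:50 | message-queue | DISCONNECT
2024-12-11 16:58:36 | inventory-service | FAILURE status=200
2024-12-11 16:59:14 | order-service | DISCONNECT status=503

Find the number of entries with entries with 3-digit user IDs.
4

To find matching entries:

1. Pattern to match: entries with 3-digit user IDs
2. Scan each log entry for the pattern
3. Count matches: 4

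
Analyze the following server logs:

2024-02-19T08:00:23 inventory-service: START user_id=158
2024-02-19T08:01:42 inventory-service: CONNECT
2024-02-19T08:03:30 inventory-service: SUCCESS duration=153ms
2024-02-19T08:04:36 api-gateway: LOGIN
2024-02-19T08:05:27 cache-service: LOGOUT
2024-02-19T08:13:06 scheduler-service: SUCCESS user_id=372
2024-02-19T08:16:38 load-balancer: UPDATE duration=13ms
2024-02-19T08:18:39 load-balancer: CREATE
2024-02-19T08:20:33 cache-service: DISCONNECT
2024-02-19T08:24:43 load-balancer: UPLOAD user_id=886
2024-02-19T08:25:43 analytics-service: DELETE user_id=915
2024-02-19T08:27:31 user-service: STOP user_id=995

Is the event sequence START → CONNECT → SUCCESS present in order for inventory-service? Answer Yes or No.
Yes

To verify sequence order:

1. Find all events in sequence START → CONNECT → SUCCESS for inventory-service
2. Extract their timestamps
3. Check if timestamps are in ascending order
4. Result: Yes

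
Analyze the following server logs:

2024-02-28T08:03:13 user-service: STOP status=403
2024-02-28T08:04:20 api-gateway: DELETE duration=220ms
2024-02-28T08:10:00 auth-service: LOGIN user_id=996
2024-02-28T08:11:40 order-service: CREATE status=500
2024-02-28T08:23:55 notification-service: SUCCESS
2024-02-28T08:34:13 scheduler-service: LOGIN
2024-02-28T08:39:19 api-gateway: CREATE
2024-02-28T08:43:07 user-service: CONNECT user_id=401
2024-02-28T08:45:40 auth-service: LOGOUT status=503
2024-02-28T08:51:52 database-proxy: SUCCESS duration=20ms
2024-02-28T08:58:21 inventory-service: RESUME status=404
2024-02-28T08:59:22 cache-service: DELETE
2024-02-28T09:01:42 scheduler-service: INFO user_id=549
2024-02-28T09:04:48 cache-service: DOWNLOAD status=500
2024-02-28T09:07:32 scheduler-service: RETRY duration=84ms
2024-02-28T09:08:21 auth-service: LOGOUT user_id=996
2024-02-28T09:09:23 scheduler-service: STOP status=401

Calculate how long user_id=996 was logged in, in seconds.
3501

To calculate session duration:

1. Find LOGIN event for user_id=996: 2024-02-28T08:10:00
2. Find LOGOUT event for user_id=996: 2024-02-28T09:08:21
3. Session duration: 2024-02-28T09:08:21 - 2024-02-28T08:10:00 = 3501 seconds (58 minutes)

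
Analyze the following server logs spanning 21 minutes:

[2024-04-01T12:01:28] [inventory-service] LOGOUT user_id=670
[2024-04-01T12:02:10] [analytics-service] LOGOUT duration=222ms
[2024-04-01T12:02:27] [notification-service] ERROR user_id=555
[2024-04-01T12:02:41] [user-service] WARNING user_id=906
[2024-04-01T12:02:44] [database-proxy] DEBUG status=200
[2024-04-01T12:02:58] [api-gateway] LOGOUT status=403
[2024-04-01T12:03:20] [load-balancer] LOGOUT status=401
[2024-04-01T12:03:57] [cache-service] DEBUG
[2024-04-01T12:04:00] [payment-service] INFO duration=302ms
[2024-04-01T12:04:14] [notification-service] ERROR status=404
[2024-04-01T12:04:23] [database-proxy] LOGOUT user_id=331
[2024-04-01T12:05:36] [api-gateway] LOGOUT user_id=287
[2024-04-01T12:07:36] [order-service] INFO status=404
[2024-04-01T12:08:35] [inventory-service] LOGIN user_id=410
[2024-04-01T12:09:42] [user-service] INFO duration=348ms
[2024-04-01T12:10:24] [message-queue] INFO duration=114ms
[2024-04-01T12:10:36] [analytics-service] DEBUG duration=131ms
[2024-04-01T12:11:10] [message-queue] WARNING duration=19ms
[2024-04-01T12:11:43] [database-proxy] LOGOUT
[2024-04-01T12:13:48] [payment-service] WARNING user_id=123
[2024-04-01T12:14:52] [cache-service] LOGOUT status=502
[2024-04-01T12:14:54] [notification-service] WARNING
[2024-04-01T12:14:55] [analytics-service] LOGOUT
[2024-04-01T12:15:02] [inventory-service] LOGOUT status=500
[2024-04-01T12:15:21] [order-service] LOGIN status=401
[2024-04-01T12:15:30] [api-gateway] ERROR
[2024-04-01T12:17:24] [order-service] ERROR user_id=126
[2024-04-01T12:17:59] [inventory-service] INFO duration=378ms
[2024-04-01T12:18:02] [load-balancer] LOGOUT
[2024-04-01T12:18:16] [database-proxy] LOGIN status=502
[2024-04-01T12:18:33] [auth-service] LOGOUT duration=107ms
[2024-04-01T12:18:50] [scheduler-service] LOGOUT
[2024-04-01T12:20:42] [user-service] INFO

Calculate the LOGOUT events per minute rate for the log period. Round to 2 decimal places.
0.62

To calculate the rate:

1. Count total LOGOUT events: 13
2. Total time period: 21 minutes
3. Rate = 13 / 21 = 0.62 events per minute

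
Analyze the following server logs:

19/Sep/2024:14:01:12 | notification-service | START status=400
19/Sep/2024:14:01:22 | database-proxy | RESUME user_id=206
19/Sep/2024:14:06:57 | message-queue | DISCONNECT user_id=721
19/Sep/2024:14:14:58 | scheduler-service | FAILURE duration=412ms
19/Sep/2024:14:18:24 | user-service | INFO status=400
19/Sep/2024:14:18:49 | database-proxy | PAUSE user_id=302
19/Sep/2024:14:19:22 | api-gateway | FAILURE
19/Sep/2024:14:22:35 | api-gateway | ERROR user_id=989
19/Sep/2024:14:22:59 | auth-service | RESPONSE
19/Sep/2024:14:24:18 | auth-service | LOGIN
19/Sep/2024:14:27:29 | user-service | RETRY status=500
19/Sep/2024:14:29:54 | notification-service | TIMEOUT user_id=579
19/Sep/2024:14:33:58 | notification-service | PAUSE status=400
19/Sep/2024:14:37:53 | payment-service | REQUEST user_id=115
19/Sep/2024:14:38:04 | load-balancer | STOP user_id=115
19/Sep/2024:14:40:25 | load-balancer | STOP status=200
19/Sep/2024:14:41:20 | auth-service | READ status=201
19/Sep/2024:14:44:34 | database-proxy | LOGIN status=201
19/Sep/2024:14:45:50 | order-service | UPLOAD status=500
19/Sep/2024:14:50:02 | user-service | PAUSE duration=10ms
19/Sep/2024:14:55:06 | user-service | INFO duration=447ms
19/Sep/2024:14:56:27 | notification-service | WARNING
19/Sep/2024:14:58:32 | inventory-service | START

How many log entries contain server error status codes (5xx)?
2

To find matching entries:

1. Pattern to match: server error status codes (5xx)
2. Scan each log entry for the pattern
3. Count matches: 2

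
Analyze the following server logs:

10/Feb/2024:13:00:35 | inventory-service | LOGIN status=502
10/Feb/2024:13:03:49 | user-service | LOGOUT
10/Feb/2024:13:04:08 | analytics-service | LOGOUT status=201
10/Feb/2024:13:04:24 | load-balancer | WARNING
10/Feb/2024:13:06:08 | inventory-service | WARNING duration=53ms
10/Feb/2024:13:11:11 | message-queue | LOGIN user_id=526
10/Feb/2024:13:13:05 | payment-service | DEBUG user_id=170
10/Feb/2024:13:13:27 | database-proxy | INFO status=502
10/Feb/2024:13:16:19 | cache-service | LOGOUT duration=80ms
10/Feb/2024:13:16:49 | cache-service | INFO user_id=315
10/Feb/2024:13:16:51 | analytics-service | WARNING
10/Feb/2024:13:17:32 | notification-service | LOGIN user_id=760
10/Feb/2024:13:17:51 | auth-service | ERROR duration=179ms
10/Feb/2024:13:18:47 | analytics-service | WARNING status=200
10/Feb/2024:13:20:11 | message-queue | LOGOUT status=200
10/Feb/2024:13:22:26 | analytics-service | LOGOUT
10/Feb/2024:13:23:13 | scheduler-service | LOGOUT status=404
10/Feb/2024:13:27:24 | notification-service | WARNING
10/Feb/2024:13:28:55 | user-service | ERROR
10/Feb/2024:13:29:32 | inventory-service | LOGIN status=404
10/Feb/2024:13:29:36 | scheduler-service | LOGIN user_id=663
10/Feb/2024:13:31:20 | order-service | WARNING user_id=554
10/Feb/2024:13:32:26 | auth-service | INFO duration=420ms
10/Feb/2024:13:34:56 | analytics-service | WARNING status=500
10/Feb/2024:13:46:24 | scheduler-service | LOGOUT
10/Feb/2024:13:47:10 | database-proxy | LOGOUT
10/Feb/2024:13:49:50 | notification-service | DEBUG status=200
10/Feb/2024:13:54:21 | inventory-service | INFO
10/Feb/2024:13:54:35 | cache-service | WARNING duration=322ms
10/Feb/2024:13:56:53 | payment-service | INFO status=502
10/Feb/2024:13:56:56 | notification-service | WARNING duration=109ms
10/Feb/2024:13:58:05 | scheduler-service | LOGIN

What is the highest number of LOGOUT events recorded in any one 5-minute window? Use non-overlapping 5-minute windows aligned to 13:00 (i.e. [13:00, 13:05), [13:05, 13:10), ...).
3

To find the burst window:

1. Divide the log period into non-overlapping 5-minute windows starting at 13:00
2. Count LOGOUT events in each window
3. Find the window with maximum count
4. Maximum events in a window: 3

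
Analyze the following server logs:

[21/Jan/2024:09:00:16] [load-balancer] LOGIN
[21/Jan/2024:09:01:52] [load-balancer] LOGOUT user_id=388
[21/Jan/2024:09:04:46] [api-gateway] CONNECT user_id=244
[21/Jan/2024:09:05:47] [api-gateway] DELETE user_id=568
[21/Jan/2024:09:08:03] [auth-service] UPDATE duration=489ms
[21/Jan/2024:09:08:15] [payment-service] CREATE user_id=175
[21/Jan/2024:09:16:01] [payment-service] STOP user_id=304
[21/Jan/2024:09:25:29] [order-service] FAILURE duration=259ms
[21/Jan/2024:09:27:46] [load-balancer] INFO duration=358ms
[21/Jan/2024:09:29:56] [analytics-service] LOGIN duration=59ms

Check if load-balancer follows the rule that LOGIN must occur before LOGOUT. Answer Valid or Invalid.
Valid

To validate ordering:

1. Required order: LOGIN → LOGOUT
2. Rule: LOGIN must occur before LOGOUT
3. Check actual order of events for load-balancer
4. Result: Valid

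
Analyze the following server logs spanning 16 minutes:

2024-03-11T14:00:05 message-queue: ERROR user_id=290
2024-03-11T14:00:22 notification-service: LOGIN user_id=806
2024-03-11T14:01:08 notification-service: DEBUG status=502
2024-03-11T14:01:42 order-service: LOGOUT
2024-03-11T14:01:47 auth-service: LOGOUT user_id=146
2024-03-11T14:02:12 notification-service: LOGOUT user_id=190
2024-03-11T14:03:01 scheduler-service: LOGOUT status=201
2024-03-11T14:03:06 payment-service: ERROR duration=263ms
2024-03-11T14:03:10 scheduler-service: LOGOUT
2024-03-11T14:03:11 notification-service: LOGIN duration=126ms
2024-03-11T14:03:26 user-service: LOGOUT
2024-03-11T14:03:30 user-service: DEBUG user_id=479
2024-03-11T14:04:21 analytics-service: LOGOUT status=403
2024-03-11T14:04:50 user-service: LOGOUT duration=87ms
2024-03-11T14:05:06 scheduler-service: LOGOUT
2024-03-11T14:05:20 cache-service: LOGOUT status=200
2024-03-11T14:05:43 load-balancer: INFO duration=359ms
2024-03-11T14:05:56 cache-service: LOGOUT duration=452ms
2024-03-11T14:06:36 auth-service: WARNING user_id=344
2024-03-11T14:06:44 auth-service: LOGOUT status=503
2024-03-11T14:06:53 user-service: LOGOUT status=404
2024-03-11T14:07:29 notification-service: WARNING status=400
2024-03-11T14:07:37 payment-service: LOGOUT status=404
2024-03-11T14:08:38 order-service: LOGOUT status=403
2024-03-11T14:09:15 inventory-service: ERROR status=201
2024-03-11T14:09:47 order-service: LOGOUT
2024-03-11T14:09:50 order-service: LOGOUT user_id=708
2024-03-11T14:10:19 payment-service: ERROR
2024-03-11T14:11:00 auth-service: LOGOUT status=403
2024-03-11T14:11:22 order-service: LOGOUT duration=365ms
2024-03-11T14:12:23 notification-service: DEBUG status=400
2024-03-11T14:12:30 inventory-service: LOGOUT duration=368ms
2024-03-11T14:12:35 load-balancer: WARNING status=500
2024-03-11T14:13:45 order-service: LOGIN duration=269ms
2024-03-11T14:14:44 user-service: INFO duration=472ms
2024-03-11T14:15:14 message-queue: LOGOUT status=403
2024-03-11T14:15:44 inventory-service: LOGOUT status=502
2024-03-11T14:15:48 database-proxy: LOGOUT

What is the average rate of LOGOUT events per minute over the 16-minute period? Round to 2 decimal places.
1.44

To calculate the rate:

1. Count total LOGOUT events: 23
2. Total time period: 16 minutes
3. Rate = 23 / 16 = 1.44 events per minute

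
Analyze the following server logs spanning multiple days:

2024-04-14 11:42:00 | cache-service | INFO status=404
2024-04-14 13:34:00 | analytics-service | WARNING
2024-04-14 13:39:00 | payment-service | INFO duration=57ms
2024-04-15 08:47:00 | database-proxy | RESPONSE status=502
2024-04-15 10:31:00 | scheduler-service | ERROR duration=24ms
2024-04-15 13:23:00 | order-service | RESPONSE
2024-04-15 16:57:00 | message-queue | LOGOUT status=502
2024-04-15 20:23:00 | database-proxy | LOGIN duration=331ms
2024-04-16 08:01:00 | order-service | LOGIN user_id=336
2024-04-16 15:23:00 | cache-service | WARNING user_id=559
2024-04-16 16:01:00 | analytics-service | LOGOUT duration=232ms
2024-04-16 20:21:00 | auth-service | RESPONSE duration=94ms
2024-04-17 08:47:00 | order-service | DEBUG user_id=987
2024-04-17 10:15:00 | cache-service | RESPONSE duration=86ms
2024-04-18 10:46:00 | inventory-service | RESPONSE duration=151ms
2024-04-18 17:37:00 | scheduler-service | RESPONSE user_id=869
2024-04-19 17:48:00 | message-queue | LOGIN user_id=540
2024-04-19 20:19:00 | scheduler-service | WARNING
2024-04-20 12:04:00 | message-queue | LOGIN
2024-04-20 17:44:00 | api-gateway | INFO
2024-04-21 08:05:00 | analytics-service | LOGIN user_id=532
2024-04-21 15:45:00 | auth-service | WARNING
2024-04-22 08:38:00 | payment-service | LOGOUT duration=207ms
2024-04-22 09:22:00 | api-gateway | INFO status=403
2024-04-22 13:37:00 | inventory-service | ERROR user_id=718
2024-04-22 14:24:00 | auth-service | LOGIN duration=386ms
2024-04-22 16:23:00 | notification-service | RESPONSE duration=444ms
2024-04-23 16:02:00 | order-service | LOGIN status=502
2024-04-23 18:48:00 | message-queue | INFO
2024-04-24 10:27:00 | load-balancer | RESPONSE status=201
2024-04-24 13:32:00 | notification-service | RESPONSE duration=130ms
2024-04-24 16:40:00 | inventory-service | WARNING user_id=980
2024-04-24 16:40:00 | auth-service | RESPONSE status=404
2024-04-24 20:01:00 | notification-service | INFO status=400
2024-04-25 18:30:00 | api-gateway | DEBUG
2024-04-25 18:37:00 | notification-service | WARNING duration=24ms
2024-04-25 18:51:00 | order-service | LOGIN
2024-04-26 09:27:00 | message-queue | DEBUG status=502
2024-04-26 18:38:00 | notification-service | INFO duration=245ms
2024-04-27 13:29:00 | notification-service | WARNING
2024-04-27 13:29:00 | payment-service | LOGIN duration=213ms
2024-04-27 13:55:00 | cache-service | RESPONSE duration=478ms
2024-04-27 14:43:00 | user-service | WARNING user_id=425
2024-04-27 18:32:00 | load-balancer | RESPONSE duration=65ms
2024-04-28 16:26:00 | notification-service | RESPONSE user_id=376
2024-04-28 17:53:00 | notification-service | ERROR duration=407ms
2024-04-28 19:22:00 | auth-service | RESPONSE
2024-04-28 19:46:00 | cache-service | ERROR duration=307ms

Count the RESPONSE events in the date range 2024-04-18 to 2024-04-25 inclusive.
6

To filter by date range:

1. Date range: 2024-04-18 through 2024-04-25, both dates inclusive
2. Filter for RESPONSE events whose date falls in this range
3. Count matching events: 6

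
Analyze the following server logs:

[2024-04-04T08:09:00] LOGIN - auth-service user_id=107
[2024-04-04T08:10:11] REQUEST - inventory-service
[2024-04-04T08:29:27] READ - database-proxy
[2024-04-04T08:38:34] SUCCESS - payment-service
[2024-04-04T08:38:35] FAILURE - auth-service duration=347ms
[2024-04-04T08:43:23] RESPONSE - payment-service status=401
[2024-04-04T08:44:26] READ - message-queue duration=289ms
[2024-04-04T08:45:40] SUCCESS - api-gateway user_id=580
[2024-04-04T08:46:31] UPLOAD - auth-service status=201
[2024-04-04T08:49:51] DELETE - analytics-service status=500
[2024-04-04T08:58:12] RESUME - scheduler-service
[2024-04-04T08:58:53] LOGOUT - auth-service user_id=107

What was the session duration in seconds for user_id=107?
2993

To calculate session duration:

1. Find LOGIN event for user_id=107: 2024-04-04T08:09:00
2. Find LOGOUT event for user_id=107: 2024-04-04T08:58:53
3. Session duration: 2024-04-04T08:58:53 - 2024-04-04T08:09:00 = 2993 seconds (49 minutes)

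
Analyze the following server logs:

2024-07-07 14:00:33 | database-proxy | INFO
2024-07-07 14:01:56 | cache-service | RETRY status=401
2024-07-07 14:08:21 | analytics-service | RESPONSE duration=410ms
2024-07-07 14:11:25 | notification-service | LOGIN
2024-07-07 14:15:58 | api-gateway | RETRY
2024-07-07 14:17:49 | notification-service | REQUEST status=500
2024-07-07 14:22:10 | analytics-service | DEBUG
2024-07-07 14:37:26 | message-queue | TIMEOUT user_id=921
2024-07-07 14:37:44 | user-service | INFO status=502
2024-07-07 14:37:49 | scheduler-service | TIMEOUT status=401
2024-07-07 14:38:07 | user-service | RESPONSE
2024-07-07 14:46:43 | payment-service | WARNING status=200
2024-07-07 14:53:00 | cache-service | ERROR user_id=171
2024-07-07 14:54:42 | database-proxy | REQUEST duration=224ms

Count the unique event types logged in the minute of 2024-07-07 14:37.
2

To count unique event types:

1. Filter events in the minute starting at 2024-07-07 14:37
2. Extract event types from matching entries
3. Count unique types: 2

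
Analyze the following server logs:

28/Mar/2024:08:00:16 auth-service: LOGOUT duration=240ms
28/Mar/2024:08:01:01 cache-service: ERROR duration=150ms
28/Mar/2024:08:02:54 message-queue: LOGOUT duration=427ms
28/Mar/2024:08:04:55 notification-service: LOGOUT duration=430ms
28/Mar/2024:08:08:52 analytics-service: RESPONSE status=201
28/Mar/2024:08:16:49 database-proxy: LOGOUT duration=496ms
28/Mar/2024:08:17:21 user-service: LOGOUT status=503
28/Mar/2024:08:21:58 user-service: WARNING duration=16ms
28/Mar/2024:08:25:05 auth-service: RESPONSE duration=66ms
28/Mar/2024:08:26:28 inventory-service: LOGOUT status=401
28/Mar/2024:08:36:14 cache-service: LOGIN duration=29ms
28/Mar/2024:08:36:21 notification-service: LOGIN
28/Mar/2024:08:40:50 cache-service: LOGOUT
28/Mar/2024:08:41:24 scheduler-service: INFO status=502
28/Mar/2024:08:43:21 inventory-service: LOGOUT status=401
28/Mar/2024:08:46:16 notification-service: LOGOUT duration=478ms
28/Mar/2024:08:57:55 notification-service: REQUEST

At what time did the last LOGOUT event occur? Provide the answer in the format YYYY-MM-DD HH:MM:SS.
2024-03-28 08:46:16

To find the last event:

1. Filter for all LOGOUT events
2. Sort by timestamp
3. Select the last one
4. Timestamp: 2024-03-28 08:46:16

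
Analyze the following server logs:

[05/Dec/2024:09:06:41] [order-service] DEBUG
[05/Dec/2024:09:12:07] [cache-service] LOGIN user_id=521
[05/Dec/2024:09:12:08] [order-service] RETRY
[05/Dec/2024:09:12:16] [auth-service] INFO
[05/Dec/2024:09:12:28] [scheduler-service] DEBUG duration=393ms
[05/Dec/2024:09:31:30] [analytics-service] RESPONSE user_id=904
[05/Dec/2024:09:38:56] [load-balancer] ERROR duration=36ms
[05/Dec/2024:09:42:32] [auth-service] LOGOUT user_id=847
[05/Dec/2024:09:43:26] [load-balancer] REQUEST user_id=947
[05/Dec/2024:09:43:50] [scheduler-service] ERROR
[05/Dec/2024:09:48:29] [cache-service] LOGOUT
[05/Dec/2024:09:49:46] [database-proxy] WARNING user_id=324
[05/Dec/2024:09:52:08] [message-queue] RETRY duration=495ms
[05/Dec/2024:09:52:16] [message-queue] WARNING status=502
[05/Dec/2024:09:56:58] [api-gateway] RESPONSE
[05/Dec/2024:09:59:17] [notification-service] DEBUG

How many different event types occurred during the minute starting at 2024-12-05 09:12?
4

To count unique event types:

1. Filter events in the minute starting at 2024-12-05 09:12
2. Extract event types from matching entries
3. Count unique types: 4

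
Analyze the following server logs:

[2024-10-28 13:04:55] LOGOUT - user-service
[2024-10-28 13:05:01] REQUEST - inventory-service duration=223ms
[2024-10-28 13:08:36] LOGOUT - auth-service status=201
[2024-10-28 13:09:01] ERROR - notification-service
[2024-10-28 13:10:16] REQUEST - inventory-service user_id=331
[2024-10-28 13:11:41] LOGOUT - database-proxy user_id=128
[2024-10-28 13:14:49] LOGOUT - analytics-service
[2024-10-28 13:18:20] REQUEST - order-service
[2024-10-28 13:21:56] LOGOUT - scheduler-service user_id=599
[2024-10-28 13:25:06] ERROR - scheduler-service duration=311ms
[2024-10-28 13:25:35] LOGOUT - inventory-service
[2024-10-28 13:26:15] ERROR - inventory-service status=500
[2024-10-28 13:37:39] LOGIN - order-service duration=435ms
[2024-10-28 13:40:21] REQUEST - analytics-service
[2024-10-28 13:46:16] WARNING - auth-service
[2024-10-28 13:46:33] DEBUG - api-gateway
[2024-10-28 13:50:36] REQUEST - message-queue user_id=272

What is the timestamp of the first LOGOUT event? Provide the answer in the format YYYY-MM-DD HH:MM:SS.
2024-10-28 13:04:55

To find the first event:

1. Filter for all LOGOUT events
2. Sort by timestamp
3. Select the first one
4. Timestamp: 2024-10-28 13:04:55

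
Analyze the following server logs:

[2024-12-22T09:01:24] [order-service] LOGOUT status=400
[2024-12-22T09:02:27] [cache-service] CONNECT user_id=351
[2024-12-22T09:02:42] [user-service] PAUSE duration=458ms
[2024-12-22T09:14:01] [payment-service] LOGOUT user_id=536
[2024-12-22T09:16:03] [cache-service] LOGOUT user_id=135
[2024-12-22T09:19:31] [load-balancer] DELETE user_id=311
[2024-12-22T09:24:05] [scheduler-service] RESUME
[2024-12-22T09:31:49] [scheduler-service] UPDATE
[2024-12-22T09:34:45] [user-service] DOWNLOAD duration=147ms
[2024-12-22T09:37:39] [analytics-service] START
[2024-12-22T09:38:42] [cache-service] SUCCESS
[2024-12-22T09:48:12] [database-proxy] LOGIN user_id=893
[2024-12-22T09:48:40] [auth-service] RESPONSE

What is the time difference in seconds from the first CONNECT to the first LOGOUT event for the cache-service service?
816

To find the time between events:

1. Locate the first CONNECT event for cache-service: 2024-12-22T09:02:27
2. Locate the first LOGOUT event for cache-service: 2024-12-22T09:16:03
3. Calculate the difference: 2024-12-22T09:16:03 - 2024-12-22T09:02:27 = 816 seconds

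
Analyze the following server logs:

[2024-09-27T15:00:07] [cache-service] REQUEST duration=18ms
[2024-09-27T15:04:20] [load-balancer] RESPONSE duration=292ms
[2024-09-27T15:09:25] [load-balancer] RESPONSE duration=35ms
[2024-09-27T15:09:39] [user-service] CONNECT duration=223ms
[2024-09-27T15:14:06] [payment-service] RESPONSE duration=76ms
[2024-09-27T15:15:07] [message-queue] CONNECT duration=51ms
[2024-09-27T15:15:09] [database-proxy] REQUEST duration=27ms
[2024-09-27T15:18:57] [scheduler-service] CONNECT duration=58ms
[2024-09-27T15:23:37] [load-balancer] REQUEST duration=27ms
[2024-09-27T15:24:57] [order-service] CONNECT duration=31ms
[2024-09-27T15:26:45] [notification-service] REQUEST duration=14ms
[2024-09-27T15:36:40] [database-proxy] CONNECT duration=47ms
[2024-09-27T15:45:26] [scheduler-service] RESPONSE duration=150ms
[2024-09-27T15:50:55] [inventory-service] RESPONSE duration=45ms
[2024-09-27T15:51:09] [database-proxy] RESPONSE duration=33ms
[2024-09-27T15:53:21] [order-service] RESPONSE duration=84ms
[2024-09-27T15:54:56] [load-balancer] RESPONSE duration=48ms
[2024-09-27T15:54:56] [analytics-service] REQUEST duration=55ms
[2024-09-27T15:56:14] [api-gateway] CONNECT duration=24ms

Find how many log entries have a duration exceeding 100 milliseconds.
3

To count timeouts:

1. Threshold: 100ms
2. Extract duration from each log entry
3. Count entries where duration > 100
4. Timeout count: 3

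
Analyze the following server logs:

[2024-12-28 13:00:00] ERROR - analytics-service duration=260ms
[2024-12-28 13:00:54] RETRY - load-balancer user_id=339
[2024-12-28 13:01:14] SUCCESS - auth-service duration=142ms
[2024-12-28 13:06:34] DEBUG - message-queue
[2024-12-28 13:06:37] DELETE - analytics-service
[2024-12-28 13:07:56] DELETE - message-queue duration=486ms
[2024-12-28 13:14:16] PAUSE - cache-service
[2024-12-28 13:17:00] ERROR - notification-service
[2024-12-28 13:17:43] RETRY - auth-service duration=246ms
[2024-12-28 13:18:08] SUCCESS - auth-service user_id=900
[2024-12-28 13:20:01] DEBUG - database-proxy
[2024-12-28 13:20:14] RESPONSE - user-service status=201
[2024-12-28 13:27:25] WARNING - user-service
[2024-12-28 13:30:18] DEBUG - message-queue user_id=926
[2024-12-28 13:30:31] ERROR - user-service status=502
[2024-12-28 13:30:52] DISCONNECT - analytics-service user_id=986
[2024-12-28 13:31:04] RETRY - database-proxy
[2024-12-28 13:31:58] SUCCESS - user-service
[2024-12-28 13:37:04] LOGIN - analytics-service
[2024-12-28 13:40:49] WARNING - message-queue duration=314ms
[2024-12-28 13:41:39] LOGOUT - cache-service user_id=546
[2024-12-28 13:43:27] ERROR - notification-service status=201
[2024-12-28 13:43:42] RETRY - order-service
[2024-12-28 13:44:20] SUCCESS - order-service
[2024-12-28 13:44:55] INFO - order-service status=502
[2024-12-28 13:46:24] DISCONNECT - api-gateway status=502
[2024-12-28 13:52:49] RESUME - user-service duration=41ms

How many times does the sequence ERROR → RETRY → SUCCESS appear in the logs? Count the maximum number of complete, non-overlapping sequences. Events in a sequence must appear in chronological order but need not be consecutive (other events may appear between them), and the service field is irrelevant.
4

To count sequences:

1. Look for pattern: ERROR → RETRY → SUCCESS
2. Greedily scan the log in chronological order, matching each sequence element in turn (ignoring service)
3. Each time the full pattern completes, increment the count and restart matching from the next event
4. Complete non-overlapping sequences found: 4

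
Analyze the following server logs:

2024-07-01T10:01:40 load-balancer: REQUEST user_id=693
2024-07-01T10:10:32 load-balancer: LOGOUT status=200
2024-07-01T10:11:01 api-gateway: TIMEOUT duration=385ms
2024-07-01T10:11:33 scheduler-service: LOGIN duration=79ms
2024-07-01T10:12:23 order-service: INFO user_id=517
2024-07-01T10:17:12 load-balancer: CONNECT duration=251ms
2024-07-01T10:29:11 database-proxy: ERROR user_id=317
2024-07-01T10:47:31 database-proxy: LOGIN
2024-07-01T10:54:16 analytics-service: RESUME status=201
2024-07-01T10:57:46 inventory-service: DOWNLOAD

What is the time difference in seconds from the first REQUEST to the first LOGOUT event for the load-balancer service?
532

To find the time between events:

1. Locate the first REQUEST event for load-balancer: 2024-07-01T10:01:40
2. Locate the first LOGOUT event for load-balancer: 2024-07-01T10:10:32
3. Calculate the difference: 2024-07-01T10:10:32 - 2024-07-01T10:01:40 = 532 seconds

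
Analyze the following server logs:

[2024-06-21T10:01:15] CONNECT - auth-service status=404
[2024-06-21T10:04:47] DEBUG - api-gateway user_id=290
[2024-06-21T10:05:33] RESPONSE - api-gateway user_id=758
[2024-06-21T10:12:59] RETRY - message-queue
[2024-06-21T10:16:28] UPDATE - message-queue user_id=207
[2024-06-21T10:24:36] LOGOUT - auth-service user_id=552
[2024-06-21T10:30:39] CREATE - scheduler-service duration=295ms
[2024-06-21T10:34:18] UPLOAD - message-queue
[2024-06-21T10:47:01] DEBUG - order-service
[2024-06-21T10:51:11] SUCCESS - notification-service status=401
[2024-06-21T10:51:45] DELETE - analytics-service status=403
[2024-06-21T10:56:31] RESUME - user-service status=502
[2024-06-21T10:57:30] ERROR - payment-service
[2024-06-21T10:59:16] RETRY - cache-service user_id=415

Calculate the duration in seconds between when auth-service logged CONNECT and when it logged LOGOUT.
1401

To find the time between events:

1. Locate the first CONNECT event for auth-service: 2024-06-21T10:01:15
2. Locate the first LOGOUT event for auth-service: 2024-06-21T10:24:36
3. Calculate the difference: 2024-06-21T10:24:36 - 2024-06-21T10:01:15 = 1401 seconds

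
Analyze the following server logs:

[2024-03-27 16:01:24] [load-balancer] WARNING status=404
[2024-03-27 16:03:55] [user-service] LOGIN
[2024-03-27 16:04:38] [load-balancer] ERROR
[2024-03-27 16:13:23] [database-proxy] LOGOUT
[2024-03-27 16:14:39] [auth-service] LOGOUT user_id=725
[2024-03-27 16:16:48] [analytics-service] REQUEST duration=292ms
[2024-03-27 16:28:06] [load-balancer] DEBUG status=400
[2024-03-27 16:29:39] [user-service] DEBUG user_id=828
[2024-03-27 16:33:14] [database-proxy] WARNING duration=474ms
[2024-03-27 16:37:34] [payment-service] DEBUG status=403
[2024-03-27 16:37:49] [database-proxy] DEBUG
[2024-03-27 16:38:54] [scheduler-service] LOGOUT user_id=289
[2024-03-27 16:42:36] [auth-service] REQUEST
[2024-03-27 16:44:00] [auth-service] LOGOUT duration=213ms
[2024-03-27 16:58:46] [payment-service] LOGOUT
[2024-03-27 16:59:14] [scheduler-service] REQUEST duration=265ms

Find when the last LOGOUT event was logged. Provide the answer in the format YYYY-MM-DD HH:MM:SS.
2024-03-27 16:58:46

To find the last event:

1. Filter for all LOGOUT events
2. Sort by timestamp
3. Select the last one
4. Timestamp: 2024-03-27 16:58:46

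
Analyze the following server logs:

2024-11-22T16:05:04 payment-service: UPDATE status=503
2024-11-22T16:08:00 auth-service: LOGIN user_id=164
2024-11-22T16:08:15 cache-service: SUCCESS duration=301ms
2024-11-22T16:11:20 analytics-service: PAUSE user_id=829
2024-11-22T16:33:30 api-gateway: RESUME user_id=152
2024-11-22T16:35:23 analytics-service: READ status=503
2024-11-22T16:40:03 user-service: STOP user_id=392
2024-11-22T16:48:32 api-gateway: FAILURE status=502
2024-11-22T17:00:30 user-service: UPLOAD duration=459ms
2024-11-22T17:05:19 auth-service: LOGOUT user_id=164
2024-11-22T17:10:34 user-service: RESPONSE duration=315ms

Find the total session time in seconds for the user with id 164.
3439

To calculate session duration:

1. Find LOGIN event for user_id=164: 2024-11-22T16:08:00
2. Find LOGOUT event for user_id=164: 2024-11-22T17:05:19
3. Session duration: 2024-11-22T17:05:19 - 2024-11-22T16:08:00 = 3439 seconds (57 minutes)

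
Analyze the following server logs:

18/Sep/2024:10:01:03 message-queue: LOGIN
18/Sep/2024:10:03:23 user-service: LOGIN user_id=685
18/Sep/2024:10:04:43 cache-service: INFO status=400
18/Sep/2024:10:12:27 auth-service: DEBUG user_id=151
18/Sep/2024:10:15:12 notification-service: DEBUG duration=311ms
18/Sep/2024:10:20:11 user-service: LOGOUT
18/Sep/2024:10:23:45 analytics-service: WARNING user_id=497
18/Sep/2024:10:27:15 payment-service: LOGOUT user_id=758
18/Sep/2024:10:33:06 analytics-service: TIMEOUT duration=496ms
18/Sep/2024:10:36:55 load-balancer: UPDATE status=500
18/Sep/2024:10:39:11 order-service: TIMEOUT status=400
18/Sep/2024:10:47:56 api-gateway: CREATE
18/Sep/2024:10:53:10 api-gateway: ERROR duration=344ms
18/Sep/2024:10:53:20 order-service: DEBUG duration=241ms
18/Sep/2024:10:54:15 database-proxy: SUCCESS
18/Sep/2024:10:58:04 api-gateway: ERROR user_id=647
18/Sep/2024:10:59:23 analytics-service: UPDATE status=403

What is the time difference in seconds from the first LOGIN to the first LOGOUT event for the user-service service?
1008

To find the time between events:

1. Locate the first LOGIN event for user-service: 18/Sep/2024:10:03:23
2. Locate the first LOGOUT event for user-service: 18/Sep/2024:10:20:11
3. Calculate the difference: 18/Sep/2024:10:20:11 - 18/Sep/2024:10:03:23 = 1008 seconds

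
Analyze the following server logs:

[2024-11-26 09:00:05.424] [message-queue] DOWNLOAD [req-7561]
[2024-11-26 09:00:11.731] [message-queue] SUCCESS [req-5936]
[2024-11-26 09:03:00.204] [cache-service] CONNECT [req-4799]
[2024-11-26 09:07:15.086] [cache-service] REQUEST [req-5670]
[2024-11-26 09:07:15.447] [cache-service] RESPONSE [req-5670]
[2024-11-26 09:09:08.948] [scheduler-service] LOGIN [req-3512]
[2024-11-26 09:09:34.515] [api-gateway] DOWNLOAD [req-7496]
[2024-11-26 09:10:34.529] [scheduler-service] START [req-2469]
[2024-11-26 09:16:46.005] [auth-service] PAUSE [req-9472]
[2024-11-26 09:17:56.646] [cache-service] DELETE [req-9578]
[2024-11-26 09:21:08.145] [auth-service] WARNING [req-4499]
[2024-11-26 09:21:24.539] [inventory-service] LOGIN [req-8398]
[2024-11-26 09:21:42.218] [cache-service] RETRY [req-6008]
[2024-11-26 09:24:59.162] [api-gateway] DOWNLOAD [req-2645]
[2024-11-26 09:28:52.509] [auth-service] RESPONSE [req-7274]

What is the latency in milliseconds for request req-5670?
361

To calculate latency:

1. Find REQUEST with id req-5670: 2024-11-26 09:07:15.086
2. Find RESPONSE with id req-5670: 2024-11-26 09:07:15.447
3. Latency: 2024-11-26 09:07:15.447 - 2024-11-26 09:07:15.086 = 361ms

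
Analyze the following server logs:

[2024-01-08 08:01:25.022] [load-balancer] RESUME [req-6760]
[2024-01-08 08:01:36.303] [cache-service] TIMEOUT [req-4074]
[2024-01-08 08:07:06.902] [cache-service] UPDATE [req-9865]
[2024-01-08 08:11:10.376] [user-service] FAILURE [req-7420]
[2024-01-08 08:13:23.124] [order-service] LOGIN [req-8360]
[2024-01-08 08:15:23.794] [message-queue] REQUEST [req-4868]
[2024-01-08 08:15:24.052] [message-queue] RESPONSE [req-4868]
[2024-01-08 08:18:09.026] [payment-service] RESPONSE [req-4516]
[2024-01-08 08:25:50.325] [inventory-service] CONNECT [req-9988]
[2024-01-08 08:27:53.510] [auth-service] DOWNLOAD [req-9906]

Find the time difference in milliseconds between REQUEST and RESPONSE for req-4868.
258

To calculate latency:

1. Find REQUEST with id req-4868: 2024-01-08 08:15:23.794
2. Find RESPONSE with id req-4868: 2024-01-08 08:15:24.052
3. Latency: 2024-01-08 08:15:24.052 - 2024-01-08 08:15:23.794 = 258ms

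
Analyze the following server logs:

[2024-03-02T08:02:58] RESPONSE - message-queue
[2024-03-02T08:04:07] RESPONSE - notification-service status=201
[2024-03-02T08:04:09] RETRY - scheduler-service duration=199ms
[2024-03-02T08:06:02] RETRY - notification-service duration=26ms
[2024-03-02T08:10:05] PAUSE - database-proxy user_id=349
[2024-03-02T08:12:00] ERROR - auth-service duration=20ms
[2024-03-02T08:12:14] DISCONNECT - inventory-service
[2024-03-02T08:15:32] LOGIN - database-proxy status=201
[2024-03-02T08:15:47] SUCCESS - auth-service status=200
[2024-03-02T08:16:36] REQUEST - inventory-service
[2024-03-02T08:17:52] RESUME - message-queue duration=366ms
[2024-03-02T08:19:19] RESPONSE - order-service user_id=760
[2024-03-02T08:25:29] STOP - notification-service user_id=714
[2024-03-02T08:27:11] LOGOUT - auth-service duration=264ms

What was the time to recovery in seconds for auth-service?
227

To calculate recovery time:

1. Find ERROR event for auth-service: 2024-03-02T08:12:00
2. Find next SUCCESS event for auth-service: 2024-03-02T08:15:47
3. Recovery time: 2024-03-02T08:15:47 - 2024-03-02T08:12:00 = 227 seconds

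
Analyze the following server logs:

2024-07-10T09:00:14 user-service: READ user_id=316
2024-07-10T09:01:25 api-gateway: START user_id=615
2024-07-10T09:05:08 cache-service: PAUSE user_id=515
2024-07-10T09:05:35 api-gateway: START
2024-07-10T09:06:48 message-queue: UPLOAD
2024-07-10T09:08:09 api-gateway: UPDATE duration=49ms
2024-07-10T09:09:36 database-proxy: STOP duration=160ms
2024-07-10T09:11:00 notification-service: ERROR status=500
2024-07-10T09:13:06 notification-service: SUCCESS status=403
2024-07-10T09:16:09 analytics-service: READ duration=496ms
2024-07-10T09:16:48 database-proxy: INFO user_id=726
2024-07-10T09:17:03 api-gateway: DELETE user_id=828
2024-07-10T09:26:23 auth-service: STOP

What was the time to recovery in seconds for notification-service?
126

To calculate recovery time:

1. Find ERROR event for notification-service: 2024-07-10T09:11:00
2. Find next SUCCESS event for notification-service: 2024-07-10T09:13:06
3. Recovery time: 2024-07-10T09:13:06 - 2024-07-10T09:11:00 = 126 seconds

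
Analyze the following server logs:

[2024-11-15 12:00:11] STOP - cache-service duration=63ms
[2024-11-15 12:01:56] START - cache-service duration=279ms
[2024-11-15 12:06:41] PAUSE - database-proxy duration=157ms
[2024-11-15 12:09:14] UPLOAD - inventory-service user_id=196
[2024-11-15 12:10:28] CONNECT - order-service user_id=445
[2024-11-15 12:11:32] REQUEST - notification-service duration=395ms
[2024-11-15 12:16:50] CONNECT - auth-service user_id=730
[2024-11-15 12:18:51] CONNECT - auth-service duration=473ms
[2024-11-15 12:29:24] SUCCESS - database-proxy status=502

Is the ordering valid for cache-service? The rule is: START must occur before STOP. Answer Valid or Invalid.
Invalid

To validate ordering:

1. Required order: START → STOP
2. Rule: START must occur before STOP
3. Check actual order of events for cache-service
4. Result: Invalid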